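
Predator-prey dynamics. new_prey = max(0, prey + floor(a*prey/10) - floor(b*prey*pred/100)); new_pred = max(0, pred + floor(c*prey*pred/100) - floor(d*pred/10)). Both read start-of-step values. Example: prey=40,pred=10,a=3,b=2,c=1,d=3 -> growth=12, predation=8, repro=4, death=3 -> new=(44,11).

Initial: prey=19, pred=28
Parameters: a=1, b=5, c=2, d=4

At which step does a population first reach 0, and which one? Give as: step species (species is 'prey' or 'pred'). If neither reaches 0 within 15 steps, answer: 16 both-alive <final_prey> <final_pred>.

Step 1: prey: 19+1-26=0; pred: 28+10-11=27
First extinction: prey at step 1

Answer: 1 prey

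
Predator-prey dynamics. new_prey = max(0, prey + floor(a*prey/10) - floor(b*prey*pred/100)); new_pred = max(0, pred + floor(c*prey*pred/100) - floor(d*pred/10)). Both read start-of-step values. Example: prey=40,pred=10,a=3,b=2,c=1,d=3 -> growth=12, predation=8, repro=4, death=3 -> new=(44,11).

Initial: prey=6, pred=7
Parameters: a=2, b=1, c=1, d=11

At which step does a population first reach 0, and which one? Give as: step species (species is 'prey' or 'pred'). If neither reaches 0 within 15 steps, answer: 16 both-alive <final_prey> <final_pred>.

Answer: 1 pred

Derivation:
Step 1: prey: 6+1-0=7; pred: 7+0-7=0
First extinction: pred at step 1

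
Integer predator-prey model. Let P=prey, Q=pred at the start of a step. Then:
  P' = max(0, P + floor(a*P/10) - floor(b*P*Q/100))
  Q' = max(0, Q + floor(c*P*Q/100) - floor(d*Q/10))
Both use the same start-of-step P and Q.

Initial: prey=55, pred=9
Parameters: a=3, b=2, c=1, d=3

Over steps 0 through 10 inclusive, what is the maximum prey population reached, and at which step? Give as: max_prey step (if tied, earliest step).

Step 1: prey: 55+16-9=62; pred: 9+4-2=11
Step 2: prey: 62+18-13=67; pred: 11+6-3=14
Step 3: prey: 67+20-18=69; pred: 14+9-4=19
Step 4: prey: 69+20-26=63; pred: 19+13-5=27
Step 5: prey: 63+18-34=47; pred: 27+17-8=36
Step 6: prey: 47+14-33=28; pred: 36+16-10=42
Step 7: prey: 28+8-23=13; pred: 42+11-12=41
Step 8: prey: 13+3-10=6; pred: 41+5-12=34
Step 9: prey: 6+1-4=3; pred: 34+2-10=26
Step 10: prey: 3+0-1=2; pred: 26+0-7=19
Max prey = 69 at step 3

Answer: 69 3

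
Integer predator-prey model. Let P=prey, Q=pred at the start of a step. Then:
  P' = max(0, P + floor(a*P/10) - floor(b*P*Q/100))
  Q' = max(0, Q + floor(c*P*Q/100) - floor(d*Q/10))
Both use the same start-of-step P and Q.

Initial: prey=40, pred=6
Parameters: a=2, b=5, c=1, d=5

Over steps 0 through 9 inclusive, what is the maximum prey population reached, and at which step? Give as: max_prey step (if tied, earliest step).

Step 1: prey: 40+8-12=36; pred: 6+2-3=5
Step 2: prey: 36+7-9=34; pred: 5+1-2=4
Step 3: prey: 34+6-6=34; pred: 4+1-2=3
Step 4: prey: 34+6-5=35; pred: 3+1-1=3
Step 5: prey: 35+7-5=37; pred: 3+1-1=3
Step 6: prey: 37+7-5=39; pred: 3+1-1=3
Step 7: prey: 39+7-5=41; pred: 3+1-1=3
Step 8: prey: 41+8-6=43; pred: 3+1-1=3
Step 9: prey: 43+8-6=45; pred: 3+1-1=3
Max prey = 45 at step 9

Answer: 45 9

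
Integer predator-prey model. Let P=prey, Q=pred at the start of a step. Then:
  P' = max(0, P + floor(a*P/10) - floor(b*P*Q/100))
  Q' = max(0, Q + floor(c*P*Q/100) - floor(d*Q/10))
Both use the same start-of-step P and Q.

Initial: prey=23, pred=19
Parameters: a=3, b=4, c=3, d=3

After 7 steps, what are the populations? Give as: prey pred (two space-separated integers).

Answer: 0 7

Derivation:
Step 1: prey: 23+6-17=12; pred: 19+13-5=27
Step 2: prey: 12+3-12=3; pred: 27+9-8=28
Step 3: prey: 3+0-3=0; pred: 28+2-8=22
Step 4: prey: 0+0-0=0; pred: 22+0-6=16
Step 5: prey: 0+0-0=0; pred: 16+0-4=12
Step 6: prey: 0+0-0=0; pred: 12+0-3=9
Step 7: prey: 0+0-0=0; pred: 9+0-2=7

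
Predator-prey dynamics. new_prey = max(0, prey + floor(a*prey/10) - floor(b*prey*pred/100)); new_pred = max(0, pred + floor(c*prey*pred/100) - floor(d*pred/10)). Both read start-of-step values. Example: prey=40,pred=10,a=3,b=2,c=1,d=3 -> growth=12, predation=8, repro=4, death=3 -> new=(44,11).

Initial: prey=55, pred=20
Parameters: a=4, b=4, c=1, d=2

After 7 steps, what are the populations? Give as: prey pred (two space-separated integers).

Answer: 0 12

Derivation:
Step 1: prey: 55+22-44=33; pred: 20+11-4=27
Step 2: prey: 33+13-35=11; pred: 27+8-5=30
Step 3: prey: 11+4-13=2; pred: 30+3-6=27
Step 4: prey: 2+0-2=0; pred: 27+0-5=22
Step 5: prey: 0+0-0=0; pred: 22+0-4=18
Step 6: prey: 0+0-0=0; pred: 18+0-3=15
Step 7: prey: 0+0-0=0; pred: 15+0-3=12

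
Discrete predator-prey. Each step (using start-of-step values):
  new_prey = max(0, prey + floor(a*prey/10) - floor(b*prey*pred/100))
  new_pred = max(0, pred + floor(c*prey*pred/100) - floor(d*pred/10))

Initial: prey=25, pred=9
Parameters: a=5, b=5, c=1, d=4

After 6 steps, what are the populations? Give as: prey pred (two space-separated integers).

Step 1: prey: 25+12-11=26; pred: 9+2-3=8
Step 2: prey: 26+13-10=29; pred: 8+2-3=7
Step 3: prey: 29+14-10=33; pred: 7+2-2=7
Step 4: prey: 33+16-11=38; pred: 7+2-2=7
Step 5: prey: 38+19-13=44; pred: 7+2-2=7
Step 6: prey: 44+22-15=51; pred: 7+3-2=8

Answer: 51 8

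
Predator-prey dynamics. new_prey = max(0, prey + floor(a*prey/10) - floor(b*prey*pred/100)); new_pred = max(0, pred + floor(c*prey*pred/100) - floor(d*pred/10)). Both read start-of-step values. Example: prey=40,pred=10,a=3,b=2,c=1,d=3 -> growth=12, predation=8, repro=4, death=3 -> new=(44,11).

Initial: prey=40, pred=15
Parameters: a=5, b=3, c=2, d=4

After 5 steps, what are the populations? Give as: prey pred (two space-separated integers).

Answer: 2 30

Derivation:
Step 1: prey: 40+20-18=42; pred: 15+12-6=21
Step 2: prey: 42+21-26=37; pred: 21+17-8=30
Step 3: prey: 37+18-33=22; pred: 30+22-12=40
Step 4: prey: 22+11-26=7; pred: 40+17-16=41
Step 5: prey: 7+3-8=2; pred: 41+5-16=30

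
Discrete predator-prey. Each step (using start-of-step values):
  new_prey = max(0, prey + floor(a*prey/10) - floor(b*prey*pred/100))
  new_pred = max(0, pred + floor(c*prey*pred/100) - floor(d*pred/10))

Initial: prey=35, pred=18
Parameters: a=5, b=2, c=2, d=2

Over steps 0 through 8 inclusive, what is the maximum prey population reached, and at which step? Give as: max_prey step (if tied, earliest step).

Step 1: prey: 35+17-12=40; pred: 18+12-3=27
Step 2: prey: 40+20-21=39; pred: 27+21-5=43
Step 3: prey: 39+19-33=25; pred: 43+33-8=68
Step 4: prey: 25+12-34=3; pred: 68+34-13=89
Step 5: prey: 3+1-5=0; pred: 89+5-17=77
Step 6: prey: 0+0-0=0; pred: 77+0-15=62
Step 7: prey: 0+0-0=0; pred: 62+0-12=50
Step 8: prey: 0+0-0=0; pred: 50+0-10=40
Max prey = 40 at step 1

Answer: 40 1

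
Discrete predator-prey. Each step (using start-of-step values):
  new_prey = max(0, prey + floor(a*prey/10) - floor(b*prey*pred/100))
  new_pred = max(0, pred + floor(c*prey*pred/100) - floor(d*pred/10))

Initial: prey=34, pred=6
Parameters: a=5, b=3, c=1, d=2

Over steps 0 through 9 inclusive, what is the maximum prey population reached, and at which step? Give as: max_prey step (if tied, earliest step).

Step 1: prey: 34+17-6=45; pred: 6+2-1=7
Step 2: prey: 45+22-9=58; pred: 7+3-1=9
Step 3: prey: 58+29-15=72; pred: 9+5-1=13
Step 4: prey: 72+36-28=80; pred: 13+9-2=20
Step 5: prey: 80+40-48=72; pred: 20+16-4=32
Step 6: prey: 72+36-69=39; pred: 32+23-6=49
Step 7: prey: 39+19-57=1; pred: 49+19-9=59
Step 8: prey: 1+0-1=0; pred: 59+0-11=48
Step 9: prey: 0+0-0=0; pred: 48+0-9=39
Max prey = 80 at step 4

Answer: 80 4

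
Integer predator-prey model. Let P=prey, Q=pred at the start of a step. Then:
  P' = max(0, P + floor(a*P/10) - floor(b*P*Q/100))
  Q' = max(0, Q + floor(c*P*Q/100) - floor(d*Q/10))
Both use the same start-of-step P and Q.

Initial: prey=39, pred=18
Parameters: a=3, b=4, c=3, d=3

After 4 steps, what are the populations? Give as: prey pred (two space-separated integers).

Answer: 0 24

Derivation:
Step 1: prey: 39+11-28=22; pred: 18+21-5=34
Step 2: prey: 22+6-29=0; pred: 34+22-10=46
Step 3: prey: 0+0-0=0; pred: 46+0-13=33
Step 4: prey: 0+0-0=0; pred: 33+0-9=24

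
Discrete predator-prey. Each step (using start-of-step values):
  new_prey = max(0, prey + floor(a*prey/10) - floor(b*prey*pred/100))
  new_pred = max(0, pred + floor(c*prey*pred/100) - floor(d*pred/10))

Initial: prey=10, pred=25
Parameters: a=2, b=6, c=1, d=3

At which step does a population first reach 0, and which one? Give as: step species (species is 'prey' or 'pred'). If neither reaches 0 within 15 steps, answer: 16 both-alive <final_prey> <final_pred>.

Step 1: prey: 10+2-15=0; pred: 25+2-7=20
First extinction: prey at step 1

Answer: 1 prey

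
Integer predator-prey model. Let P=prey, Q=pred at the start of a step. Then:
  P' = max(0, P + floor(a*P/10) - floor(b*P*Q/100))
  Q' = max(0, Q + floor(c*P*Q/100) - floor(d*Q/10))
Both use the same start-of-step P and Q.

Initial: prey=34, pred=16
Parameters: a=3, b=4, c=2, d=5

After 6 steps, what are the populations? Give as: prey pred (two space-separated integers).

Step 1: prey: 34+10-21=23; pred: 16+10-8=18
Step 2: prey: 23+6-16=13; pred: 18+8-9=17
Step 3: prey: 13+3-8=8; pred: 17+4-8=13
Step 4: prey: 8+2-4=6; pred: 13+2-6=9
Step 5: prey: 6+1-2=5; pred: 9+1-4=6
Step 6: prey: 5+1-1=5; pred: 6+0-3=3

Answer: 5 3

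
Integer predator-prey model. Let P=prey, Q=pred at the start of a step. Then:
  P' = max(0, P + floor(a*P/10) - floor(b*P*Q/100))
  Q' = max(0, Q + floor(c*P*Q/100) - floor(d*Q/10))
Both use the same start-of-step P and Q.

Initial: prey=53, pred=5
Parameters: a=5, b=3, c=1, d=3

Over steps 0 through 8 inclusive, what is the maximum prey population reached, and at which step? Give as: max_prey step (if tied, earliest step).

Step 1: prey: 53+26-7=72; pred: 5+2-1=6
Step 2: prey: 72+36-12=96; pred: 6+4-1=9
Step 3: prey: 96+48-25=119; pred: 9+8-2=15
Step 4: prey: 119+59-53=125; pred: 15+17-4=28
Step 5: prey: 125+62-105=82; pred: 28+35-8=55
Step 6: prey: 82+41-135=0; pred: 55+45-16=84
Step 7: prey: 0+0-0=0; pred: 84+0-25=59
Step 8: prey: 0+0-0=0; pred: 59+0-17=42
Max prey = 125 at step 4

Answer: 125 4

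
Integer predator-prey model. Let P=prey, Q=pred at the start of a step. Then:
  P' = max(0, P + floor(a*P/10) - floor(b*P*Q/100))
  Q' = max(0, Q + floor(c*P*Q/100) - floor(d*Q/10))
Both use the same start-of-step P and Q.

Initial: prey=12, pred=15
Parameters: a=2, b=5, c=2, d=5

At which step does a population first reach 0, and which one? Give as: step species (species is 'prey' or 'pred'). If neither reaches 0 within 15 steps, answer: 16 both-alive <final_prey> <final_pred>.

Step 1: prey: 12+2-9=5; pred: 15+3-7=11
Step 2: prey: 5+1-2=4; pred: 11+1-5=7
Step 3: prey: 4+0-1=3; pred: 7+0-3=4
Step 4: prey: 3+0-0=3; pred: 4+0-2=2
Step 5: prey: 3+0-0=3; pred: 2+0-1=1
Step 6: prey: 3+0-0=3; pred: 1+0-0=1
Steps 7-15: state stable at prey=3, pred=1 (no change)
No extinction within 15 steps

Answer: 16 both-alive 3 1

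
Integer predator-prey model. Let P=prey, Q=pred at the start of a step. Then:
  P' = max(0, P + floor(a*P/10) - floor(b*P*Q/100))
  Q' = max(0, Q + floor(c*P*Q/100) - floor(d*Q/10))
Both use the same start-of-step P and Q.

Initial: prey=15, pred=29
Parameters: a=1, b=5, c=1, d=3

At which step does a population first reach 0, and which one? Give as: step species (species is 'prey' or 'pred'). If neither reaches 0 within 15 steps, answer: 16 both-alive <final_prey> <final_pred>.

Answer: 1 prey

Derivation:
Step 1: prey: 15+1-21=0; pred: 29+4-8=25
First extinction: prey at step 1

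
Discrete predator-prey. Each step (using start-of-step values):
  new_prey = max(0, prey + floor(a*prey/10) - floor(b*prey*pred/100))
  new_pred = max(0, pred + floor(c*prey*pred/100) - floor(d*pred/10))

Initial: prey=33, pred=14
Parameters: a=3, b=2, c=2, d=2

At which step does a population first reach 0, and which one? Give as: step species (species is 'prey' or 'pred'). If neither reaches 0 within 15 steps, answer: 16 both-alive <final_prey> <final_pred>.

Step 1: prey: 33+9-9=33; pred: 14+9-2=21
Step 2: prey: 33+9-13=29; pred: 21+13-4=30
Step 3: prey: 29+8-17=20; pred: 30+17-6=41
Step 4: prey: 20+6-16=10; pred: 41+16-8=49
Step 5: prey: 10+3-9=4; pred: 49+9-9=49
Step 6: prey: 4+1-3=2; pred: 49+3-9=43
Step 7: prey: 2+0-1=1; pred: 43+1-8=36
Step 8: prey: 1+0-0=1; pred: 36+0-7=29
Step 9: prey: 1+0-0=1; pred: 29+0-5=24
Step 10: prey: 1+0-0=1; pred: 24+0-4=20
Step 11: prey: 1+0-0=1; pred: 20+0-4=16
Step 12: prey: 1+0-0=1; pred: 16+0-3=13
Step 13: prey: 1+0-0=1; pred: 13+0-2=11
Step 14: prey: 1+0-0=1; pred: 11+0-2=9
Step 15: prey: 1+0-0=1; pred: 9+0-1=8
No extinction within 15 steps

Answer: 16 both-alive 1 8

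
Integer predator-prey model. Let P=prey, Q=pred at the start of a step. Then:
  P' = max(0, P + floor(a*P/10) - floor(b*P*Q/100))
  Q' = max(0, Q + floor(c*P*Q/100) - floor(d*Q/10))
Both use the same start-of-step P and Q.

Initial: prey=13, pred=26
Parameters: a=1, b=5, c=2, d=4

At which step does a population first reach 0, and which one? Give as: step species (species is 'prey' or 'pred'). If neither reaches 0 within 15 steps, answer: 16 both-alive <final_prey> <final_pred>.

Answer: 1 prey

Derivation:
Step 1: prey: 13+1-16=0; pred: 26+6-10=22
First extinction: prey at step 1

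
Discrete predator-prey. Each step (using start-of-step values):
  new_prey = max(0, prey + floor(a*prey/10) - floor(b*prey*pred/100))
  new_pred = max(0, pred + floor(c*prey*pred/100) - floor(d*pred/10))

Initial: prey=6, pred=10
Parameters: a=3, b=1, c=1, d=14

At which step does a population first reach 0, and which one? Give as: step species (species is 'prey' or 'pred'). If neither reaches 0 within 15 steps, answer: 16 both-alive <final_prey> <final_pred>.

Answer: 1 pred

Derivation:
Step 1: prey: 6+1-0=7; pred: 10+0-14=0
First extinction: pred at step 1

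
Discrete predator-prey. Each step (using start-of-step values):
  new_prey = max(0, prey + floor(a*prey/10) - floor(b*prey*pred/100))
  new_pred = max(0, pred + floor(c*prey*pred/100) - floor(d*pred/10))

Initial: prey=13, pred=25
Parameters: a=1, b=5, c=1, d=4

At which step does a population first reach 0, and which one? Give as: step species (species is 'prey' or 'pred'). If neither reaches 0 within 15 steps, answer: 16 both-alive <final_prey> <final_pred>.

Answer: 1 prey

Derivation:
Step 1: prey: 13+1-16=0; pred: 25+3-10=18
First extinction: prey at step 1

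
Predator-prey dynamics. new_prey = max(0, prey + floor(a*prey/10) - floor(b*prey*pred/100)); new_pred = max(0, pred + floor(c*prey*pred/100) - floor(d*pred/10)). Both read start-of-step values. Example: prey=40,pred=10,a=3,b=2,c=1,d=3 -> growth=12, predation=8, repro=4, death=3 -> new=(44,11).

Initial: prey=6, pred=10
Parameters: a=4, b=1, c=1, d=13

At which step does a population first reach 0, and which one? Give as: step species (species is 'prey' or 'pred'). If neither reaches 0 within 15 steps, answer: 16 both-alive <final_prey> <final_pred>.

Step 1: prey: 6+2-0=8; pred: 10+0-13=0
First extinction: pred at step 1

Answer: 1 pred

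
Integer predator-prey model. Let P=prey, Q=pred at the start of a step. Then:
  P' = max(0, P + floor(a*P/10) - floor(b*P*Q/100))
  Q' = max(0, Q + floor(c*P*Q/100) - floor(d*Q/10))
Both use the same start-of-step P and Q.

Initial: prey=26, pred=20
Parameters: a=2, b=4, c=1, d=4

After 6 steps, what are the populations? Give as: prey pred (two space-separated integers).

Answer: 6 2

Derivation:
Step 1: prey: 26+5-20=11; pred: 20+5-8=17
Step 2: prey: 11+2-7=6; pred: 17+1-6=12
Step 3: prey: 6+1-2=5; pred: 12+0-4=8
Step 4: prey: 5+1-1=5; pred: 8+0-3=5
Step 5: prey: 5+1-1=5; pred: 5+0-2=3
Step 6: prey: 5+1-0=6; pred: 3+0-1=2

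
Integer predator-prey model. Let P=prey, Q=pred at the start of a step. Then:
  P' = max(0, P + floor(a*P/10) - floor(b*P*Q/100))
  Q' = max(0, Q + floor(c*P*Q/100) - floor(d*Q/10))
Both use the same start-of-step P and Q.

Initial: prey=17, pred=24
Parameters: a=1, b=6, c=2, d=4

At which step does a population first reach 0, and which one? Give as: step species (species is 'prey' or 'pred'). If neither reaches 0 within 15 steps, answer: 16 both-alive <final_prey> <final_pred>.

Answer: 1 prey

Derivation:
Step 1: prey: 17+1-24=0; pred: 24+8-9=23
First extinction: prey at step 1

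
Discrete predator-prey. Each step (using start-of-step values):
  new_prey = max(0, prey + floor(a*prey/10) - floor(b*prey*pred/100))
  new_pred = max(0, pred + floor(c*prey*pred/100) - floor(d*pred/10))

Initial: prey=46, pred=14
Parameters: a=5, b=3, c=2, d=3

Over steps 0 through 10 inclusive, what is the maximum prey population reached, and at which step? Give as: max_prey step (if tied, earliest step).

Step 1: prey: 46+23-19=50; pred: 14+12-4=22
Step 2: prey: 50+25-33=42; pred: 22+22-6=38
Step 3: prey: 42+21-47=16; pred: 38+31-11=58
Step 4: prey: 16+8-27=0; pred: 58+18-17=59
Step 5: prey: 0+0-0=0; pred: 59+0-17=42
Step 6: prey: 0+0-0=0; pred: 42+0-12=30
Step 7: prey: 0+0-0=0; pred: 30+0-9=21
Step 8: prey: 0+0-0=0; pred: 21+0-6=15
Step 9: prey: 0+0-0=0; pred: 15+0-4=11
Step 10: prey: 0+0-0=0; pred: 11+0-3=8
Max prey = 50 at step 1

Answer: 50 1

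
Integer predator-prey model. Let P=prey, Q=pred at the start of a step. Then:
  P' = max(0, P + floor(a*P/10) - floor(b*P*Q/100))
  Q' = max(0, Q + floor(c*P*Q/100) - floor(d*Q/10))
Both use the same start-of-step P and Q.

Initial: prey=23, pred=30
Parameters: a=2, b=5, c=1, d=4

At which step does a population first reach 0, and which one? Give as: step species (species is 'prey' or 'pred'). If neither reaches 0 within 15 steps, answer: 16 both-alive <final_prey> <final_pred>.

Answer: 1 prey

Derivation:
Step 1: prey: 23+4-34=0; pred: 30+6-12=24
First extinction: prey at step 1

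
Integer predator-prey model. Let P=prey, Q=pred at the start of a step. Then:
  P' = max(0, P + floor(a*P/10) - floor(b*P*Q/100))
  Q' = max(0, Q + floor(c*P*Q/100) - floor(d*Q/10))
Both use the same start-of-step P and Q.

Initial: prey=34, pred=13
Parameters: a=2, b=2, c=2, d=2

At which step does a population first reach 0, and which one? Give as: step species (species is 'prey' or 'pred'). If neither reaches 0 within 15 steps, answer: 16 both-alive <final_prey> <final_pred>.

Answer: 16 both-alive 1 7

Derivation:
Step 1: prey: 34+6-8=32; pred: 13+8-2=19
Step 2: prey: 32+6-12=26; pred: 19+12-3=28
Step 3: prey: 26+5-14=17; pred: 28+14-5=37
Step 4: prey: 17+3-12=8; pred: 37+12-7=42
Step 5: prey: 8+1-6=3; pred: 42+6-8=40
Step 6: prey: 3+0-2=1; pred: 40+2-8=34
Step 7: prey: 1+0-0=1; pred: 34+0-6=28
Step 8: prey: 1+0-0=1; pred: 28+0-5=23
Step 9: prey: 1+0-0=1; pred: 23+0-4=19
Step 10: prey: 1+0-0=1; pred: 19+0-3=16
Step 11: prey: 1+0-0=1; pred: 16+0-3=13
Step 12: prey: 1+0-0=1; pred: 13+0-2=11
Step 13: prey: 1+0-0=1; pred: 11+0-2=9
Step 14: prey: 1+0-0=1; pred: 9+0-1=8
Step 15: prey: 1+0-0=1; pred: 8+0-1=7
No extinction within 15 steps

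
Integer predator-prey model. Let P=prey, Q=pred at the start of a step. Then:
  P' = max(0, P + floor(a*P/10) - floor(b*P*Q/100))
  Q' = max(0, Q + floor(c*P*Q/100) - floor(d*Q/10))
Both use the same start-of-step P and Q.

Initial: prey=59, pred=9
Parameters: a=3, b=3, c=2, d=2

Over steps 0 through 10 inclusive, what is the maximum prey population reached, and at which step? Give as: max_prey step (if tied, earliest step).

Answer: 61 1

Derivation:
Step 1: prey: 59+17-15=61; pred: 9+10-1=18
Step 2: prey: 61+18-32=47; pred: 18+21-3=36
Step 3: prey: 47+14-50=11; pred: 36+33-7=62
Step 4: prey: 11+3-20=0; pred: 62+13-12=63
Step 5: prey: 0+0-0=0; pred: 63+0-12=51
Step 6: prey: 0+0-0=0; pred: 51+0-10=41
Step 7: prey: 0+0-0=0; pred: 41+0-8=33
Step 8: prey: 0+0-0=0; pred: 33+0-6=27
Step 9: prey: 0+0-0=0; pred: 27+0-5=22
Step 10: prey: 0+0-0=0; pred: 22+0-4=18
Max prey = 61 at step 1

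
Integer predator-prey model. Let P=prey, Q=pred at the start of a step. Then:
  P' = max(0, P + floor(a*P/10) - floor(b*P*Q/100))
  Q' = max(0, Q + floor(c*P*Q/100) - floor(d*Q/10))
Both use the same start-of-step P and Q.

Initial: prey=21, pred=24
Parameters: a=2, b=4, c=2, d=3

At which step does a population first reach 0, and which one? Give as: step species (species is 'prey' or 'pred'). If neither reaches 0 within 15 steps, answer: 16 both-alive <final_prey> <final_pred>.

Step 1: prey: 21+4-20=5; pred: 24+10-7=27
Step 2: prey: 5+1-5=1; pred: 27+2-8=21
Step 3: prey: 1+0-0=1; pred: 21+0-6=15
Step 4: prey: 1+0-0=1; pred: 15+0-4=11
Step 5: prey: 1+0-0=1; pred: 11+0-3=8
Step 6: prey: 1+0-0=1; pred: 8+0-2=6
Step 7: prey: 1+0-0=1; pred: 6+0-1=5
Step 8: prey: 1+0-0=1; pred: 5+0-1=4
Step 9: prey: 1+0-0=1; pred: 4+0-1=3
Step 10: prey: 1+0-0=1; pred: 3+0-0=3
Steps 11-15: state stable at prey=1, pred=3 (no change)
No extinction within 15 steps

Answer: 16 both-alive 1 3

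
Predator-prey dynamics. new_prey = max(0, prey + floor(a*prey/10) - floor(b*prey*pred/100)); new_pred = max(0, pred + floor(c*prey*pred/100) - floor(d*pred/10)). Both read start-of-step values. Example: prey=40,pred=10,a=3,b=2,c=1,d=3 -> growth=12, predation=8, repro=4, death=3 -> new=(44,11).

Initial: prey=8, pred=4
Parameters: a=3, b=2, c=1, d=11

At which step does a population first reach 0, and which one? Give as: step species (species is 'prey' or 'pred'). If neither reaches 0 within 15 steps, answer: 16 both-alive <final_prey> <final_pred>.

Step 1: prey: 8+2-0=10; pred: 4+0-4=0
First extinction: pred at step 1

Answer: 1 pred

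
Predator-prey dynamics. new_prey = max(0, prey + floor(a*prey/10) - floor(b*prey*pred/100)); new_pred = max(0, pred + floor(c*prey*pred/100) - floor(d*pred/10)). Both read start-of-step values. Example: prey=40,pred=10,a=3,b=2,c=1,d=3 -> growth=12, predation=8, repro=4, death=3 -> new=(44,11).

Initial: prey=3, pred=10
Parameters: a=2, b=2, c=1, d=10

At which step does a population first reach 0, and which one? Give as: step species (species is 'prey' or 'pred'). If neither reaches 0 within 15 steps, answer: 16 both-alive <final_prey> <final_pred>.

Answer: 1 pred

Derivation:
Step 1: prey: 3+0-0=3; pred: 10+0-10=0
First extinction: pred at step 1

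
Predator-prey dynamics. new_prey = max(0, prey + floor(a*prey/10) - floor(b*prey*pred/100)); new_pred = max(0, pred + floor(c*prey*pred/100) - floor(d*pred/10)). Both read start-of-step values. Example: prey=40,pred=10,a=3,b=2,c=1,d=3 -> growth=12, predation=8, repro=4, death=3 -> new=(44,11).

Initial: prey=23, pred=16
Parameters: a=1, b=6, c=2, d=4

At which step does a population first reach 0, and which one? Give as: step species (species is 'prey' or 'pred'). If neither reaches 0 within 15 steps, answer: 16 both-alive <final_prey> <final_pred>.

Answer: 2 prey

Derivation:
Step 1: prey: 23+2-22=3; pred: 16+7-6=17
Step 2: prey: 3+0-3=0; pred: 17+1-6=12
First extinction: prey at step 2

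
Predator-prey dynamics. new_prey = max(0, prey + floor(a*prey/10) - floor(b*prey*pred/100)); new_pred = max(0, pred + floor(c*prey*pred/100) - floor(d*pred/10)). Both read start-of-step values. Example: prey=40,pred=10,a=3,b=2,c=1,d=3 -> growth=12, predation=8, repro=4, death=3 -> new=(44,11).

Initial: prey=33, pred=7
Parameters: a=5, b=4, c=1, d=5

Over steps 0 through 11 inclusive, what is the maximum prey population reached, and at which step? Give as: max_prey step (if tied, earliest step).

Step 1: prey: 33+16-9=40; pred: 7+2-3=6
Step 2: prey: 40+20-9=51; pred: 6+2-3=5
Step 3: prey: 51+25-10=66; pred: 5+2-2=5
Step 4: prey: 66+33-13=86; pred: 5+3-2=6
Step 5: prey: 86+43-20=109; pred: 6+5-3=8
Step 6: prey: 109+54-34=129; pred: 8+8-4=12
Step 7: prey: 129+64-61=132; pred: 12+15-6=21
Step 8: prey: 132+66-110=88; pred: 21+27-10=38
Step 9: prey: 88+44-133=0; pred: 38+33-19=52
Step 10: prey: 0+0-0=0; pred: 52+0-26=26
Step 11: prey: 0+0-0=0; pred: 26+0-13=13
Max prey = 132 at step 7

Answer: 132 7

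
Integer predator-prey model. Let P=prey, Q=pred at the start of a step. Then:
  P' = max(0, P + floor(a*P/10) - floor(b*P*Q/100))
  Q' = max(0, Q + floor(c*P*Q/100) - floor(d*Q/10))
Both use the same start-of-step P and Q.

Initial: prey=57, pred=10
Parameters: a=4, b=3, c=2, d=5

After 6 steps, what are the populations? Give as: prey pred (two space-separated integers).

Answer: 0 15

Derivation:
Step 1: prey: 57+22-17=62; pred: 10+11-5=16
Step 2: prey: 62+24-29=57; pred: 16+19-8=27
Step 3: prey: 57+22-46=33; pred: 27+30-13=44
Step 4: prey: 33+13-43=3; pred: 44+29-22=51
Step 5: prey: 3+1-4=0; pred: 51+3-25=29
Step 6: prey: 0+0-0=0; pred: 29+0-14=15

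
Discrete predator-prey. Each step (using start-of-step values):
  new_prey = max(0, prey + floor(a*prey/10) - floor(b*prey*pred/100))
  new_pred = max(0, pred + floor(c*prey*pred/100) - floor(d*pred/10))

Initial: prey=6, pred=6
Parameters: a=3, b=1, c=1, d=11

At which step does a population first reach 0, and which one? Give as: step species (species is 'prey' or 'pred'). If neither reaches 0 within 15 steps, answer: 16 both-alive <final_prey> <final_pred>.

Answer: 1 pred

Derivation:
Step 1: prey: 6+1-0=7; pred: 6+0-6=0
First extinction: pred at step 1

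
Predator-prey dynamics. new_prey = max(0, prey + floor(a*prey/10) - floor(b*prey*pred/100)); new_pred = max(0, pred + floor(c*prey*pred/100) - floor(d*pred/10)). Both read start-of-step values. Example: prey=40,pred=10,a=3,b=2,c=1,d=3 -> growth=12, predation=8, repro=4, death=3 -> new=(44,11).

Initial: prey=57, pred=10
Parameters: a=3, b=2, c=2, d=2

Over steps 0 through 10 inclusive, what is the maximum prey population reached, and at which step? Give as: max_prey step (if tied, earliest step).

Answer: 63 1

Derivation:
Step 1: prey: 57+17-11=63; pred: 10+11-2=19
Step 2: prey: 63+18-23=58; pred: 19+23-3=39
Step 3: prey: 58+17-45=30; pred: 39+45-7=77
Step 4: prey: 30+9-46=0; pred: 77+46-15=108
Step 5: prey: 0+0-0=0; pred: 108+0-21=87
Step 6: prey: 0+0-0=0; pred: 87+0-17=70
Step 7: prey: 0+0-0=0; pred: 70+0-14=56
Step 8: prey: 0+0-0=0; pred: 56+0-11=45
Step 9: prey: 0+0-0=0; pred: 45+0-9=36
Step 10: prey: 0+0-0=0; pred: 36+0-7=29
Max prey = 63 at step 1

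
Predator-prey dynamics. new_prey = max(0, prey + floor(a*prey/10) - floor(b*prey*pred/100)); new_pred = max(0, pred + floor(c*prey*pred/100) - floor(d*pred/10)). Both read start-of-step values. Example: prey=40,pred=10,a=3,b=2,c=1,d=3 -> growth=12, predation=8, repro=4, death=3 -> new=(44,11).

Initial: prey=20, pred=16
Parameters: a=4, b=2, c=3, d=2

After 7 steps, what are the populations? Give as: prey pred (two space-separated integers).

Answer: 0 43

Derivation:
Step 1: prey: 20+8-6=22; pred: 16+9-3=22
Step 2: prey: 22+8-9=21; pred: 22+14-4=32
Step 3: prey: 21+8-13=16; pred: 32+20-6=46
Step 4: prey: 16+6-14=8; pred: 46+22-9=59
Step 5: prey: 8+3-9=2; pred: 59+14-11=62
Step 6: prey: 2+0-2=0; pred: 62+3-12=53
Step 7: prey: 0+0-0=0; pred: 53+0-10=43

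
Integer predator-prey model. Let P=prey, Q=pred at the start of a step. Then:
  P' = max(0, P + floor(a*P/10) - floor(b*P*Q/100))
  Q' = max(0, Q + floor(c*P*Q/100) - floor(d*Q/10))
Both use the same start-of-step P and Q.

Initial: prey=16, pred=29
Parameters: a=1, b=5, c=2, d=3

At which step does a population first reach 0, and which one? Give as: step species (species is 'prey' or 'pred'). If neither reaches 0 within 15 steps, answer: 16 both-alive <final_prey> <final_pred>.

Answer: 1 prey

Derivation:
Step 1: prey: 16+1-23=0; pred: 29+9-8=30
First extinction: prey at step 1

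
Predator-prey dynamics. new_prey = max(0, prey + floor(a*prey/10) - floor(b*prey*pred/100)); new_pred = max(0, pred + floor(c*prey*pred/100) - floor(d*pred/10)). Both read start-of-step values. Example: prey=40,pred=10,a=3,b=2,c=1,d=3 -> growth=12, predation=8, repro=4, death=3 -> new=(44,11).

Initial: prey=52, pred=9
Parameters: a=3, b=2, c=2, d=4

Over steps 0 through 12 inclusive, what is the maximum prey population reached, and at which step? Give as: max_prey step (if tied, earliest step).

Answer: 58 1

Derivation:
Step 1: prey: 52+15-9=58; pred: 9+9-3=15
Step 2: prey: 58+17-17=58; pred: 15+17-6=26
Step 3: prey: 58+17-30=45; pred: 26+30-10=46
Step 4: prey: 45+13-41=17; pred: 46+41-18=69
Step 5: prey: 17+5-23=0; pred: 69+23-27=65
Step 6: prey: 0+0-0=0; pred: 65+0-26=39
Step 7: prey: 0+0-0=0; pred: 39+0-15=24
Step 8: prey: 0+0-0=0; pred: 24+0-9=15
Step 9: prey: 0+0-0=0; pred: 15+0-6=9
Step 10: prey: 0+0-0=0; pred: 9+0-3=6
Step 11: prey: 0+0-0=0; pred: 6+0-2=4
Step 12: prey: 0+0-0=0; pred: 4+0-1=3
Max prey = 58 at step 1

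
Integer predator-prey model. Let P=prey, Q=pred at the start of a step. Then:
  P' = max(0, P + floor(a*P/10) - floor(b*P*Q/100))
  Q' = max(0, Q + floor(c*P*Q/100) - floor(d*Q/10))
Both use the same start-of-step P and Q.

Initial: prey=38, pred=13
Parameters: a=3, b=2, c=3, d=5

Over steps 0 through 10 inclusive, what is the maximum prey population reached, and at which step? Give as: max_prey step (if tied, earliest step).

Step 1: prey: 38+11-9=40; pred: 13+14-6=21
Step 2: prey: 40+12-16=36; pred: 21+25-10=36
Step 3: prey: 36+10-25=21; pred: 36+38-18=56
Step 4: prey: 21+6-23=4; pred: 56+35-28=63
Step 5: prey: 4+1-5=0; pred: 63+7-31=39
Step 6: prey: 0+0-0=0; pred: 39+0-19=20
Step 7: prey: 0+0-0=0; pred: 20+0-10=10
Step 8: prey: 0+0-0=0; pred: 10+0-5=5
Step 9: prey: 0+0-0=0; pred: 5+0-2=3
Step 10: prey: 0+0-0=0; pred: 3+0-1=2
Max prey = 40 at step 1

Answer: 40 1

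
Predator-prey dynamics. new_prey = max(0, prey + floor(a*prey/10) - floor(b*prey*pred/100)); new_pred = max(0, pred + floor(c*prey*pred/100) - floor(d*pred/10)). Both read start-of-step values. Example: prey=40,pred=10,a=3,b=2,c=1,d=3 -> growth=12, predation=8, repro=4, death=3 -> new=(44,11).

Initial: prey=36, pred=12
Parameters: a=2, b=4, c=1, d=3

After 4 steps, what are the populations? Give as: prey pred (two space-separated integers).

Step 1: prey: 36+7-17=26; pred: 12+4-3=13
Step 2: prey: 26+5-13=18; pred: 13+3-3=13
Step 3: prey: 18+3-9=12; pred: 13+2-3=12
Step 4: prey: 12+2-5=9; pred: 12+1-3=10

Answer: 9 10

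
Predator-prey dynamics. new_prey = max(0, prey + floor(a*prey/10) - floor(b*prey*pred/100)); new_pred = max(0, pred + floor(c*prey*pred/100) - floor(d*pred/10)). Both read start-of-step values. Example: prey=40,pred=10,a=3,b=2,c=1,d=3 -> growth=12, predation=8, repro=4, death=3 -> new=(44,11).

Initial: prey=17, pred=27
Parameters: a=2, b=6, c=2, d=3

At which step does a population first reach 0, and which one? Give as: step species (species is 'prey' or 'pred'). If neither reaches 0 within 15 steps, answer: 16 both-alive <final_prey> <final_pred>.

Step 1: prey: 17+3-27=0; pred: 27+9-8=28
First extinction: prey at step 1

Answer: 1 prey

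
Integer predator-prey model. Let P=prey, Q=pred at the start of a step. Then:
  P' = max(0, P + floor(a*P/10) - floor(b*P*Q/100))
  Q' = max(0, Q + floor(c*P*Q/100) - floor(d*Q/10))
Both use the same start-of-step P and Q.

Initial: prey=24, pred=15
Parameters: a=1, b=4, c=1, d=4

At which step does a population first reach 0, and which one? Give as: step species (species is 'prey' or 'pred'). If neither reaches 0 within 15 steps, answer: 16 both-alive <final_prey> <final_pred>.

Answer: 16 both-alive 5 2

Derivation:
Step 1: prey: 24+2-14=12; pred: 15+3-6=12
Step 2: prey: 12+1-5=8; pred: 12+1-4=9
Step 3: prey: 8+0-2=6; pred: 9+0-3=6
Step 4: prey: 6+0-1=5; pred: 6+0-2=4
Step 5: prey: 5+0-0=5; pred: 4+0-1=3
Step 6: prey: 5+0-0=5; pred: 3+0-1=2
Step 7: prey: 5+0-0=5; pred: 2+0-0=2
Steps 8-15: state stable at prey=5, pred=2 (no change)
No extinction within 15 steps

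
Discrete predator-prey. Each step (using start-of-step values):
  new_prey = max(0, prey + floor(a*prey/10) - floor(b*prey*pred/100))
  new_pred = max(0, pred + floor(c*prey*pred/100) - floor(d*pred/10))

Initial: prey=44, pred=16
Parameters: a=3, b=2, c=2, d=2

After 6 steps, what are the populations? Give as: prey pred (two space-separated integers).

Answer: 0 44

Derivation:
Step 1: prey: 44+13-14=43; pred: 16+14-3=27
Step 2: prey: 43+12-23=32; pred: 27+23-5=45
Step 3: prey: 32+9-28=13; pred: 45+28-9=64
Step 4: prey: 13+3-16=0; pred: 64+16-12=68
Step 5: prey: 0+0-0=0; pred: 68+0-13=55
Step 6: prey: 0+0-0=0; pred: 55+0-11=44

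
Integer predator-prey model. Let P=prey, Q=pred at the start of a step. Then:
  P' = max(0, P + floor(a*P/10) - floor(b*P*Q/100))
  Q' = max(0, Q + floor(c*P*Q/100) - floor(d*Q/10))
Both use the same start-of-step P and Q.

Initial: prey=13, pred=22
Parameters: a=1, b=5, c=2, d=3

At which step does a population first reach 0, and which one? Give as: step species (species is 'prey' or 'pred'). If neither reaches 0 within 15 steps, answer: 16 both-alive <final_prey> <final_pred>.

Answer: 1 prey

Derivation:
Step 1: prey: 13+1-14=0; pred: 22+5-6=21
First extinction: prey at step 1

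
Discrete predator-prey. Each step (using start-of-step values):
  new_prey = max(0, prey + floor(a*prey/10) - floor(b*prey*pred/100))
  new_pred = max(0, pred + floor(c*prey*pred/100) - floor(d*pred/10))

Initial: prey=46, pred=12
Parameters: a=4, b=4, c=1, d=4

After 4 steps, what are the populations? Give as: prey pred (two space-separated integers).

Step 1: prey: 46+18-22=42; pred: 12+5-4=13
Step 2: prey: 42+16-21=37; pred: 13+5-5=13
Step 3: prey: 37+14-19=32; pred: 13+4-5=12
Step 4: prey: 32+12-15=29; pred: 12+3-4=11

Answer: 29 11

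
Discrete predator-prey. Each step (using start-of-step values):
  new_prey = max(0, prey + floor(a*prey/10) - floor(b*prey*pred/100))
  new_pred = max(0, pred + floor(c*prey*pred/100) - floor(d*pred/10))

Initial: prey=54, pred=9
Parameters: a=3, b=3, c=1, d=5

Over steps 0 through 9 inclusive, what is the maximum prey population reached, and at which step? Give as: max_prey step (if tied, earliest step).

Answer: 57 2

Derivation:
Step 1: prey: 54+16-14=56; pred: 9+4-4=9
Step 2: prey: 56+16-15=57; pred: 9+5-4=10
Step 3: prey: 57+17-17=57; pred: 10+5-5=10
Step 4: prey: 57+17-17=57; pred: 10+5-5=10
Step 5: prey: 57+17-17=57; pred: 10+5-5=10
Step 6: prey: 57+17-17=57; pred: 10+5-5=10
Step 7: prey: 57+17-17=57; pred: 10+5-5=10
Step 8: prey: 57+17-17=57; pred: 10+5-5=10
Step 9: prey: 57+17-17=57; pred: 10+5-5=10
Max prey = 57 at step 2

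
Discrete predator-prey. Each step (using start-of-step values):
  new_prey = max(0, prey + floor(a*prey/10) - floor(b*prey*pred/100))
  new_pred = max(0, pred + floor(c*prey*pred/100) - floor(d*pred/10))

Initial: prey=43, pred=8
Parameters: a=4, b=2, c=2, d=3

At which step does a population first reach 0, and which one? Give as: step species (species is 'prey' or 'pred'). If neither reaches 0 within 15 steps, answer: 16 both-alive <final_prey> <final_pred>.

Answer: 5 prey

Derivation:
Step 1: prey: 43+17-6=54; pred: 8+6-2=12
Step 2: prey: 54+21-12=63; pred: 12+12-3=21
Step 3: prey: 63+25-26=62; pred: 21+26-6=41
Step 4: prey: 62+24-50=36; pred: 41+50-12=79
Step 5: prey: 36+14-56=0; pred: 79+56-23=112
First extinction: prey at step 5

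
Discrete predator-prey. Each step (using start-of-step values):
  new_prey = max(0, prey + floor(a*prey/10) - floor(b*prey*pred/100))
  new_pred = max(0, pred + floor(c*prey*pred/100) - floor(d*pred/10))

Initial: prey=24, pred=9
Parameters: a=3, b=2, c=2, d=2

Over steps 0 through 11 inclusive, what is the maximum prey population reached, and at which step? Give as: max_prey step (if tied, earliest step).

Answer: 29 2

Derivation:
Step 1: prey: 24+7-4=27; pred: 9+4-1=12
Step 2: prey: 27+8-6=29; pred: 12+6-2=16
Step 3: prey: 29+8-9=28; pred: 16+9-3=22
Step 4: prey: 28+8-12=24; pred: 22+12-4=30
Step 5: prey: 24+7-14=17; pred: 30+14-6=38
Step 6: prey: 17+5-12=10; pred: 38+12-7=43
Step 7: prey: 10+3-8=5; pred: 43+8-8=43
Step 8: prey: 5+1-4=2; pred: 43+4-8=39
Step 9: prey: 2+0-1=1; pred: 39+1-7=33
Step 10: prey: 1+0-0=1; pred: 33+0-6=27
Step 11: prey: 1+0-0=1; pred: 27+0-5=22
Max prey = 29 at step 2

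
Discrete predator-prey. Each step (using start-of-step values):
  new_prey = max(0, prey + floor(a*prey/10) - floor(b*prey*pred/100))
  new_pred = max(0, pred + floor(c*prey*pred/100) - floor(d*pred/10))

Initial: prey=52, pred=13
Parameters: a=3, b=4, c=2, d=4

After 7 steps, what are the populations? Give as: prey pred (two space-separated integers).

Answer: 0 5

Derivation:
Step 1: prey: 52+15-27=40; pred: 13+13-5=21
Step 2: prey: 40+12-33=19; pred: 21+16-8=29
Step 3: prey: 19+5-22=2; pred: 29+11-11=29
Step 4: prey: 2+0-2=0; pred: 29+1-11=19
Step 5: prey: 0+0-0=0; pred: 19+0-7=12
Step 6: prey: 0+0-0=0; pred: 12+0-4=8
Step 7: prey: 0+0-0=0; pred: 8+0-3=5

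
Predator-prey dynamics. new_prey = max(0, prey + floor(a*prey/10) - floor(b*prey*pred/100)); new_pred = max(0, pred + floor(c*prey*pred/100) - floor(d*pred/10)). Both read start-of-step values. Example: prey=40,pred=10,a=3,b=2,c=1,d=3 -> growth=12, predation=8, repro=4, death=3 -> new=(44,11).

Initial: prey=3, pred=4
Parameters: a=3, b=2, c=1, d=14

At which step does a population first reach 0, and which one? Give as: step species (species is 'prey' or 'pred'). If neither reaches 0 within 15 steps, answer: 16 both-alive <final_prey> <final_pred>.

Step 1: prey: 3+0-0=3; pred: 4+0-5=0
First extinction: pred at step 1

Answer: 1 pred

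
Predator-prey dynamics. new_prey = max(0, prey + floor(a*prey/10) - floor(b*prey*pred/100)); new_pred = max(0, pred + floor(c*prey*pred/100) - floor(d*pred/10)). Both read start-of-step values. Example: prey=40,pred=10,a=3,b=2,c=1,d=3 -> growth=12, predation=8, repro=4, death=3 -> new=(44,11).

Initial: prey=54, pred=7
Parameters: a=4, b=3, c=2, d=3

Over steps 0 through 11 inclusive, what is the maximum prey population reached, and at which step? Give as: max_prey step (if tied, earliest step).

Answer: 66 2

Derivation:
Step 1: prey: 54+21-11=64; pred: 7+7-2=12
Step 2: prey: 64+25-23=66; pred: 12+15-3=24
Step 3: prey: 66+26-47=45; pred: 24+31-7=48
Step 4: prey: 45+18-64=0; pred: 48+43-14=77
Step 5: prey: 0+0-0=0; pred: 77+0-23=54
Step 6: prey: 0+0-0=0; pred: 54+0-16=38
Step 7: prey: 0+0-0=0; pred: 38+0-11=27
Step 8: prey: 0+0-0=0; pred: 27+0-8=19
Step 9: prey: 0+0-0=0; pred: 19+0-5=14
Step 10: prey: 0+0-0=0; pred: 14+0-4=10
Step 11: prey: 0+0-0=0; pred: 10+0-3=7
Max prey = 66 at step 2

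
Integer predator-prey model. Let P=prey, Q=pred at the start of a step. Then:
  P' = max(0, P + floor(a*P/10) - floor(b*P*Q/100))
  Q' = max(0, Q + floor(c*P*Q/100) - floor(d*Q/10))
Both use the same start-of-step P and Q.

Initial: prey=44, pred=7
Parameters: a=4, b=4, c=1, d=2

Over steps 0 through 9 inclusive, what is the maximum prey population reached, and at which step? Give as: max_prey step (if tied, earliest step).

Step 1: prey: 44+17-12=49; pred: 7+3-1=9
Step 2: prey: 49+19-17=51; pred: 9+4-1=12
Step 3: prey: 51+20-24=47; pred: 12+6-2=16
Step 4: prey: 47+18-30=35; pred: 16+7-3=20
Step 5: prey: 35+14-28=21; pred: 20+7-4=23
Step 6: prey: 21+8-19=10; pred: 23+4-4=23
Step 7: prey: 10+4-9=5; pred: 23+2-4=21
Step 8: prey: 5+2-4=3; pred: 21+1-4=18
Step 9: prey: 3+1-2=2; pred: 18+0-3=15
Max prey = 51 at step 2

Answer: 51 2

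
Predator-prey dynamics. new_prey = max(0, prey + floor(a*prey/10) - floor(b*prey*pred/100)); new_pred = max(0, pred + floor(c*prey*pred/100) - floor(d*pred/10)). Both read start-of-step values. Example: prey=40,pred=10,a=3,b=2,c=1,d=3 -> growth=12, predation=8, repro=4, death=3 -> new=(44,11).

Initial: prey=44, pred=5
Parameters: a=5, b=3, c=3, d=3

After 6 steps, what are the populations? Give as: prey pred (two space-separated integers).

Answer: 0 82

Derivation:
Step 1: prey: 44+22-6=60; pred: 5+6-1=10
Step 2: prey: 60+30-18=72; pred: 10+18-3=25
Step 3: prey: 72+36-54=54; pred: 25+54-7=72
Step 4: prey: 54+27-116=0; pred: 72+116-21=167
Step 5: prey: 0+0-0=0; pred: 167+0-50=117
Step 6: prey: 0+0-0=0; pred: 117+0-35=82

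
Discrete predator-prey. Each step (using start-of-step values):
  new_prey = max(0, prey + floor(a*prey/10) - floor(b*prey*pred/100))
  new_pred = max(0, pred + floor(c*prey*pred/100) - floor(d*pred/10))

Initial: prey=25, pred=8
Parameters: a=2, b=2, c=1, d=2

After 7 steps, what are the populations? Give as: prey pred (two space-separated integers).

Answer: 27 10

Derivation:
Step 1: prey: 25+5-4=26; pred: 8+2-1=9
Step 2: prey: 26+5-4=27; pred: 9+2-1=10
Step 3: prey: 27+5-5=27; pred: 10+2-2=10
Step 4: prey: 27+5-5=27; pred: 10+2-2=10
Step 5: prey: 27+5-5=27; pred: 10+2-2=10
Step 6: prey: 27+5-5=27; pred: 10+2-2=10
Step 7: prey: 27+5-5=27; pred: 10+2-2=10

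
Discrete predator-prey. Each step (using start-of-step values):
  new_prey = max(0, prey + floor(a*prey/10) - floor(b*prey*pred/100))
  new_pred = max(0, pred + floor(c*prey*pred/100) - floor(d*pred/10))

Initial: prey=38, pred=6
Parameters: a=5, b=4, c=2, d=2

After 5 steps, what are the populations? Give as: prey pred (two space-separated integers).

Answer: 0 56

Derivation:
Step 1: prey: 38+19-9=48; pred: 6+4-1=9
Step 2: prey: 48+24-17=55; pred: 9+8-1=16
Step 3: prey: 55+27-35=47; pred: 16+17-3=30
Step 4: prey: 47+23-56=14; pred: 30+28-6=52
Step 5: prey: 14+7-29=0; pred: 52+14-10=56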